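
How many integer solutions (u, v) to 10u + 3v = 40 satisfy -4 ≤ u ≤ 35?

gcd(10, 3):
  10 = 3·3 + 1
  3 = 3·1
so gcd(10, 3) = 1.
Back-substitute for Bézout coefficients:
  1 = 10 - 3·3
  ... = 10·(1) + 3·(-3)
Scale by 40: particular solution (40, -120); reduce u mod 3: (1, 10).
General solution: u = 1 + 3t, v = 10 - 10t for integer t.
-4 ≤ 1 + 3t ≤ 35 gives t ∈ [-1, 11], which is 13 values.

13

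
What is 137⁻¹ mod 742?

gcd(742, 137) = 1  (742 = 5*137 + 57, 137 = 2*57 + 23, 57 = 2*23 + 11, 23 = 2*11 + 1, 11 = 11*1).
Back-substituting, 137*(65) + 742*(-12) = 1.
So 137*65 ≡ 1 (mod 742), and 65 mod 742 = 65.

65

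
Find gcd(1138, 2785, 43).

gcd(2785, 1138) = 1  (2785 = 2*1138 + 509, 1138 = 2*509 + 120, 509 = 4*120 + 29, 120 = 4*29 + 4, 29 = 7*4 + 1, 4 = 4*1).
gcd(1, 43) = 1.

1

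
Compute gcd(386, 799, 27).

gcd(799, 386) = 1  (799 = 2*386 + 27, 386 = 14*27 + 8, 27 = 3*8 + 3, 8 = 2*3 + 2, 3 = 1*2 + 1, 2 = 2*1).
gcd(1, 27) = 1.

1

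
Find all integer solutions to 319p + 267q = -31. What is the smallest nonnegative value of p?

251

gcd(319, 267):
  319 = 1×267 + 52
  267 = 5×52 + 7
  52 = 7×7 + 3
  7 = 2×3 + 1
  3 = 3×1
so gcd(319, 267) = 1.
1 divides -31, so solutions exist.
Back-substitute for Bézout coefficients:
  1 = 7 - 2×3
  ... = 319×(-77) + 267×(92)
Scale by -31/1 = -31: (p₀, q₀) = (2387, -2852).
General solution: p = 2387 + 267t, q = -2852 - 319t for integer t.
p ≥ 0: smallest is 2387 mod 267 = 251 (at t = -8), with q = -300.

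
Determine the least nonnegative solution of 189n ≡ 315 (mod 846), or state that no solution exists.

33

gcd(846, 189):
  846 = 4·189 + 90
  189 = 2·90 + 9
  90 = 10·9
so gcd(846, 189) = 9.
9 divides 315, so solutions exist.
Back-substitute for Bézout coefficients:
  9 = 189 - 2·90
  ... = 189·(9) + 846·(-2)
So 189·(9) ≡ 9 (mod 846); multiply by 35: n ≡ 315 (mod 94).
Smallest nonnegative: n = 315 mod 94 = 33.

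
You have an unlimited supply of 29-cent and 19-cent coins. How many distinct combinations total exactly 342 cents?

Need nonnegative integers with 29j + 19k = 342.
gcd(29, 19) = 1, and 29·(2) + 19·(-3) = 1.
So (j₀, k₀) = (684, -1026); general j = 684 + 19t, k = -1026 - 29t.
j ≥ 0 ⇒ t ≥ -36; k ≥ 0 ⇒ t ≤ -36. That's 1 value of t.

1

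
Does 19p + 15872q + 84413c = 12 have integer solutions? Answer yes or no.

yes

gcd(15872, 19) = 1.
gcd(1, 84413) = 1.
1 divides 12, so integer solutions exist.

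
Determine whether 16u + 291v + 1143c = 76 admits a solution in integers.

yes

gcd(291, 16) = 1  (291 = 18*16 + 3, 16 = 5*3 + 1, 3 = 3*1).
gcd(1, 1143) = 1.
1 divides 76, so integer solutions exist.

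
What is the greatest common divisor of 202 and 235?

gcd(235, 202):
  235 = 1*202 + 33
  202 = 6*33 + 4
  33 = 8*4 + 1
  4 = 4*1
so gcd(235, 202) = 1.

1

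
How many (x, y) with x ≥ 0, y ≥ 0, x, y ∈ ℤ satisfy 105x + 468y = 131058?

gcd(468, 105) = 3.
By Bézout, 105×(-49) + 468×(11) = 3.
One solution: (18, 276).
General: x = 18 + 156t, y = 276 - 35t.
x ≥ 0 ⇒ t ≥ 0; y ≥ 0 ⇒ t ≤ 7. So t ∈ [0, 7]: 8 solutions.

8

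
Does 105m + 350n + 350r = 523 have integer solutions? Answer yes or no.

no

gcd(350, 105) = 35  (350 = 3×105 + 35, 105 = 3×35).
gcd(35, 350) = 35.
35 does not divide 523 (remainder 33), so no integer solutions.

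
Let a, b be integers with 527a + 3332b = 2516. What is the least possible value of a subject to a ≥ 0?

68

gcd(3332, 527) = 17.
17 divides 2516, so solutions exist.
By Bézout, 527*(19) + 3332*(-3) = 17.
Scale by 2516/17 = 148: (a₀, b₀) = (2812, -444).
General solution: a = 2812 + 196t, b = -444 - 31t for integer t.
a ≥ 0: smallest is 2812 mod 196 = 68 (at t = -14), with b = -10.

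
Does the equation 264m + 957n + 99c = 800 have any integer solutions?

gcd(957, 264) = 33  (957 = 3×264 + 165, 264 = 1×165 + 99, 165 = 1×99 + 66, 99 = 1×66 + 33, 66 = 2×33).
gcd(33, 99) = 33.
33 does not divide 800 (remainder 8), so no integer solutions.

no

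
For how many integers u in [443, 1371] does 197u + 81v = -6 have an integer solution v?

gcd(197, 81) = 1  (197 = 2*81 + 35, 81 = 2*35 + 11, 35 = 3*11 + 2, 11 = 5*2 + 1, 2 = 2*1).
Back-substituting, 197*(-37) + 81*(90) = 1.
Scale by -6: particular solution (222, -540); reduce u mod 81: (60, -146).
General solution: u = 60 + 81t, v = -146 - 197t for integer t.
443 ≤ 60 + 81t ≤ 1371 gives t ∈ [5, 16], which is 12 values.

12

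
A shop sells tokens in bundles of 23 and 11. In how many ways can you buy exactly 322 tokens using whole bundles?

2

Need nonnegative integers with 23j + 11k = 322.
gcd(23, 11) = 1, and 23·(1) + 11·(-2) = 1.
So (j₀, k₀) = (322, -644); general j = 322 + 11t, k = -644 - 23t.
j ≥ 0 ⇒ t ≥ -29; k ≥ 0 ⇒ t ≤ -28. That's 2 values of t.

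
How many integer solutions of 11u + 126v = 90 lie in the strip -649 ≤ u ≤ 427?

gcd(126, 11) = 1.
By Bézout, 11·(23) + 126·(-2) = 1.
Particular solution: (54, -4).
General solution: u = 54 + 126t, v = -4 - 11t for integer t.
-649 ≤ 54 + 126t ≤ 427 gives t ∈ [-5, 2], which is 8 values.

8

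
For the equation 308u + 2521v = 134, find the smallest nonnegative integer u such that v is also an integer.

gcd(2521, 308) = 1.
1 divides 134, so solutions exist.
By Bézout, 308*(221) + 2521*(-27) = 1.
Scale by 134/1 = 134: (u₀, v₀) = (29614, -3618).
General solution: u = 29614 + 2521t, v = -3618 - 308t for integer t.
u ≥ 0: smallest is 29614 mod 2521 = 1883 (at t = -11), with v = -230.

1883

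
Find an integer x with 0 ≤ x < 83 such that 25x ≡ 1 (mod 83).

gcd(83, 25):
  83 = 3×25 + 8
  25 = 3×8 + 1
  8 = 8×1
so gcd(83, 25) = 1.
Back-substitute for Bézout coefficients:
  1 = 25 - 3×8
  ... = 25×(10) + 83×(-3)
So 25×10 ≡ 1 (mod 83), and 10 mod 83 = 10.

10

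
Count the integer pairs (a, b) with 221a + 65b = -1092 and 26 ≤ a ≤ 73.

gcd(221, 65) = 13.
By Bézout, 221·(-2) + 65·(7) = 13.
Particular solution: (3, -27).
General solution: a = 3 + 5t, b = -27 - 17t for integer t.
26 ≤ 3 + 5t ≤ 73 gives t ∈ [5, 14], which is 10 values.

10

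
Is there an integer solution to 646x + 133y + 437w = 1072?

no

gcd(646, 133) = 19  (646 = 4*133 + 114, 133 = 1*114 + 19, 114 = 6*19).
gcd(19, 437) = 19.
19 does not divide 1072 (remainder 8), so no integer solutions.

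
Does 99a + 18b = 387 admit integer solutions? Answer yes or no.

yes

gcd(99, 18):
  99 = 5×18 + 9
  18 = 2×9
so gcd(99, 18) = 9.
9 divides 387, so integer solutions exist.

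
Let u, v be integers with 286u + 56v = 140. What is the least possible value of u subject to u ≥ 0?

14

gcd(286, 56) = 2  (286 = 5*56 + 6, 56 = 9*6 + 2, 6 = 3*2).
2 divides 140, so solutions exist.
Back-substituting, 286*(-9) + 56*(46) = 2.
Scale by 140/2 = 70: (u₀, v₀) = (-630, 3220).
General solution: u = -630 + 28t, v = 3220 - 143t for integer t.
u ≥ 0: smallest is -630 mod 28 = 14 (at t = 23), with v = -69.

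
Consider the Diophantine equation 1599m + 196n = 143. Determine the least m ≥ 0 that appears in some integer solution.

169

gcd(1599, 196):
  1599 = 8×196 + 31
  196 = 6×31 + 10
  31 = 3×10 + 1
  10 = 10×1
so gcd(1599, 196) = 1.
1 divides 143, so solutions exist.
Back-substitute for Bézout coefficients:
  1 = 31 - 3×10
  ... = 1599×(19) + 196×(-155)
Scale by 143/1 = 143: (m₀, n₀) = (2717, -22165).
General solution: m = 2717 + 196t, n = -22165 - 1599t for integer t.
m ≥ 0: smallest is 2717 mod 196 = 169 (at t = -13), with n = -1378.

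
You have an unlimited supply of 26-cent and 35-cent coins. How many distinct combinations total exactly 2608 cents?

2

Need nonnegative integers with 26j + 35k = 2608.
gcd(26, 35) = 1, and 26·(-4) + 35·(3) = 1.
So (j₀, k₀) = (-10432, 7824); general j = -10432 + 35t, k = 7824 - 26t.
j ≥ 0 ⇒ t ≥ 299; k ≥ 0 ⇒ t ≤ 300. That's 2 values of t.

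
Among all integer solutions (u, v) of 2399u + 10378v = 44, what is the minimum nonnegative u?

gcd(10378, 2399) = 1.
1 divides 44, so solutions exist.
By Bézout, 2399×(-783) + 10378×(181) = 1.
Scale by 44/1 = 44: (u₀, v₀) = (-34452, 7964).
General solution: u = -34452 + 10378t, v = 7964 - 2399t for integer t.
u ≥ 0: smallest is -34452 mod 10378 = 7060 (at t = 4), with v = -1632.

7060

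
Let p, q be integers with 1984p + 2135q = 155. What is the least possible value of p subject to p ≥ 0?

gcd(2135, 1984):
  2135 = 1*1984 + 151
  1984 = 13*151 + 21
  151 = 7*21 + 4
  21 = 5*4 + 1
  4 = 4*1
so gcd(2135, 1984) = 1.
1 divides 155, so solutions exist.
Back-substitute for Bézout coefficients:
  1 = 21 - 5*4
  ... = 1984*(509) + 2135*(-473)
Scale by 155/1 = 155: (p₀, q₀) = (78895, -73315).
General solution: p = 78895 + 2135t, q = -73315 - 1984t for integer t.
p ≥ 0: smallest is 78895 mod 2135 = 2035 (at t = -36), with q = -1891.

2035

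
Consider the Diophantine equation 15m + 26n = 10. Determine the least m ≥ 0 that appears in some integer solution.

18

gcd(26, 15):
  26 = 1×15 + 11
  15 = 1×11 + 4
  11 = 2×4 + 3
  4 = 1×3 + 1
  3 = 3×1
so gcd(26, 15) = 1.
1 divides 10, so solutions exist.
Back-substitute for Bézout coefficients:
  1 = 4 - 1×3
  ... = 15×(7) + 26×(-4)
Scale by 10/1 = 10: (m₀, n₀) = (70, -40).
General solution: m = 70 + 26t, n = -40 - 15t for integer t.
m ≥ 0: smallest is 70 mod 26 = 18 (at t = -2), with n = -10.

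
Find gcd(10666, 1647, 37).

1

gcd(10666, 1647) = 1  (10666 = 6*1647 + 784, 1647 = 2*784 + 79, 784 = 9*79 + 73, 79 = 1*73 + 6, 73 = 12*6 + 1, 6 = 6*1).
gcd(1, 37) = 1.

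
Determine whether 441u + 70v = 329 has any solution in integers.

gcd(441, 70) = 7.
7 divides 329, so integer solutions exist.

yes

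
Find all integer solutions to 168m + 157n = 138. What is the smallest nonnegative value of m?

gcd(168, 157) = 1  (168 = 1*157 + 11, 157 = 14*11 + 3, 11 = 3*3 + 2, 3 = 1*2 + 1, 2 = 2*1).
1 divides 138, so solutions exist.
Back-substituting, 168*(-57) + 157*(61) = 1.
Scale by 138/1 = 138: (m₀, n₀) = (-7866, 8418).
General solution: m = -7866 + 157t, n = 8418 - 168t for integer t.
m ≥ 0: smallest is -7866 mod 157 = 141 (at t = 51), with n = -150.

141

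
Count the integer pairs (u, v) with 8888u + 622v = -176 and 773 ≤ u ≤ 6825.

20

gcd(8888, 622) = 2.
By Bézout, 8888·(-38) + 622·(543) = 2.
Particular solution: (234, -3344).
General solution: u = 234 + 311t, v = -3344 - 4444t for integer t.
773 ≤ 234 + 311t ≤ 6825 gives t ∈ [2, 21], which is 20 values.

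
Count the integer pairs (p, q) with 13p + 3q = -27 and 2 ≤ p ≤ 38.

12

gcd(13, 3) = 1  (13 = 4·3 + 1, 3 = 3·1).
Back-substituting, 13·(1) + 3·(-4) = 1.
Scale by -27: particular solution (-27, 108); reduce p mod 3: (0, -9).
General solution: p = 0 + 3t, q = -9 - 13t for integer t.
2 ≤ 0 + 3t ≤ 38 gives t ∈ [1, 12], which is 12 values.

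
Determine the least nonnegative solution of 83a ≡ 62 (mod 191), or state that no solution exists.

gcd(191, 83) = 1  (191 = 2·83 + 25, 83 = 3·25 + 8, 25 = 3·8 + 1, 8 = 8·1).
1 divides 62, so solutions exist.
Back-substituting, 83·(-23) + 191·(10) = 1.
So 83·(-23) ≡ 1 (mod 191); multiply by 62: a ≡ -1426 (mod 191).
Smallest nonnegative: a = -1426 mod 191 = 102.

102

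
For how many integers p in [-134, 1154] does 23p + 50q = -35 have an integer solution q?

25

gcd(50, 23) = 1.
By Bézout, 23×(-13) + 50×(6) = 1.
Particular solution: (5, -3).
General solution: p = 5 + 50t, q = -3 - 23t for integer t.
-134 ≤ 5 + 50t ≤ 1154 gives t ∈ [-2, 22], which is 25 values.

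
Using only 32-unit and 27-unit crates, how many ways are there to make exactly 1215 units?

2

Need nonnegative integers with 32j + 27k = 1215.
gcd(32, 27) = 1, and 32·(11) + 27·(-13) = 1.
So (j₀, k₀) = (13365, -15795); general j = 13365 + 27t, k = -15795 - 32t.
j ≥ 0 ⇒ t ≥ -495; k ≥ 0 ⇒ t ≤ -494. That's 2 values of t.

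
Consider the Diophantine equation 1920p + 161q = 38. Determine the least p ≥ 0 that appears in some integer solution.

gcd(1920, 161) = 1  (1920 = 11*161 + 149, 161 = 1*149 + 12, 149 = 12*12 + 5, 12 = 2*5 + 2, 5 = 2*2 + 1, 2 = 2*1).
1 divides 38, so solutions exist.
Back-substituting, 1920*(67) + 161*(-799) = 1.
Scale by 38/1 = 38: (p₀, q₀) = (2546, -30362).
General solution: p = 2546 + 161t, q = -30362 - 1920t for integer t.
p ≥ 0: smallest is 2546 mod 161 = 131 (at t = -15), with q = -1562.

131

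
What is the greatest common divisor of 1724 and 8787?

gcd(8787, 1724):
  8787 = 5*1724 + 167
  1724 = 10*167 + 54
  167 = 3*54 + 5
  54 = 10*5 + 4
  5 = 1*4 + 1
  4 = 4*1
so gcd(8787, 1724) = 1.

1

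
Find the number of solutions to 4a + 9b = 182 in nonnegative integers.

5

gcd(9, 4):
  9 = 2·4 + 1
  4 = 4·1
so gcd(9, 4) = 1.
Back-substitute for Bézout coefficients:
  1 = 9 - 2·4
  ... = 4·(-2) + 9·(1)
Scale by 182: one solution is (-364, 182). Reduce a mod 9: (5, 18).
General: a = 5 + 9t, b = 18 - 4t.
a ≥ 0 ⇒ t ≥ 0; b ≥ 0 ⇒ t ≤ 4. So t ∈ [0, 4]: 5 solutions.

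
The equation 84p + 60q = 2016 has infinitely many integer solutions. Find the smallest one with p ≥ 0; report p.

gcd(84, 60) = 12  (84 = 1·60 + 24, 60 = 2·24 + 12, 24 = 2·12).
12 divides 2016, so solutions exist.
Back-substituting, 84·(-2) + 60·(3) = 12.
Scale by 2016/12 = 168: (p₀, q₀) = (-336, 504).
General solution: p = -336 + 5t, q = 504 - 7t for integer t.
p ≥ 0: smallest is -336 mod 5 = 4 (at t = 68), with q = 28.

4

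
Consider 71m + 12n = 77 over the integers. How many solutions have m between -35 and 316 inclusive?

gcd(71, 12) = 1  (71 = 5*12 + 11, 12 = 1*11 + 1, 11 = 11*1).
Back-substituting, 71*(-1) + 12*(6) = 1.
Scale by 77: particular solution (-77, 462); reduce m mod 12: (7, -35).
General solution: m = 7 + 12t, n = -35 - 71t for integer t.
-35 ≤ 7 + 12t ≤ 316 gives t ∈ [-3, 25], which is 29 values.

29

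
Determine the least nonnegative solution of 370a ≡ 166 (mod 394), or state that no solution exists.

108

gcd(394, 370) = 2.
2 divides 166, so solutions exist.
By Bézout, 370·(82) + 394·(-77) = 2.
So 370·(82) ≡ 2 (mod 394); multiply by 83: a ≡ 6806 (mod 197).
Smallest nonnegative: a = 6806 mod 197 = 108.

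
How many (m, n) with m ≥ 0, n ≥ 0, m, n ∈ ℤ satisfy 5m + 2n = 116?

gcd(5, 2):
  5 = 2×2 + 1
  2 = 2×1
so gcd(5, 2) = 1.
Back-substitute for Bézout coefficients:
  1 = 5 - 2×2
  ... = 5×(1) + 2×(-2)
Scale by 116: one solution is (116, -232). Reduce m mod 2: (0, 58).
General: m = 0 + 2t, n = 58 - 5t.
m ≥ 0 ⇒ t ≥ 0; n ≥ 0 ⇒ t ≤ 11. So t ∈ [0, 11]: 12 solutions.

12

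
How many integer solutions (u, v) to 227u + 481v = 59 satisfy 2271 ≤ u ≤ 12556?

gcd(481, 227):
  481 = 2*227 + 27
  227 = 8*27 + 11
  27 = 2*11 + 5
  11 = 2*5 + 1
  5 = 5*1
so gcd(481, 227) = 1.
Back-substitute for Bézout coefficients:
  1 = 11 - 2*5
  ... = 227*(89) + 481*(-42)
Scale by 59: particular solution (5251, -2478); reduce u mod 481: (441, -208).
General solution: u = 441 + 481t, v = -208 - 227t for integer t.
2271 ≤ 441 + 481t ≤ 12556 gives t ∈ [4, 25], which is 22 values.

22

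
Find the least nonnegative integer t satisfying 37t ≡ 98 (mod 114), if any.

gcd(114, 37) = 1.
1 divides 98, so solutions exist.
By Bézout, 37*(37) + 114*(-12) = 1.
So 37*(37) ≡ 1 (mod 114); multiply by 98: t ≡ 3626 (mod 114).
Smallest nonnegative: t = 3626 mod 114 = 92.

92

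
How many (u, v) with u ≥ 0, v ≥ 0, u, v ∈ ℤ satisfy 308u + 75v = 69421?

gcd(308, 75) = 1  (308 = 4·75 + 8, 75 = 9·8 + 3, 8 = 2·3 + 2, 3 = 1·2 + 1, 2 = 2·1).
Back-substituting, 308·(-28) + 75·(115) = 1.
Scale by 69421: one solution is (-1943788, 7983415). Reduce u mod 75: (62, 671).
General: u = 62 + 75t, v = 671 - 308t.
u ≥ 0 ⇒ t ≥ 0; v ≥ 0 ⇒ t ≤ 2. So t ∈ [0, 2]: 3 solutions.

3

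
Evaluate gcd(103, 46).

gcd(103, 46):
  103 = 2*46 + 11
  46 = 4*11 + 2
  11 = 5*2 + 1
  2 = 2*1
so gcd(103, 46) = 1.

1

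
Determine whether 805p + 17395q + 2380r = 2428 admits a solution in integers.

gcd(17395, 805):
  17395 = 21*805 + 490
  805 = 1*490 + 315
  490 = 1*315 + 175
  315 = 1*175 + 140
  175 = 1*140 + 35
  140 = 4*35
so gcd(17395, 805) = 35.
gcd(35, 2380) = 35.
35 does not divide 2428 (remainder 13), so no integer solutions.

no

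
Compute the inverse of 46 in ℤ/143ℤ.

gcd(143, 46) = 1.
By Bézout, 46*(28) + 143*(-9) = 1.
So 46*28 ≡ 1 (mod 143), and 28 mod 143 = 28.

28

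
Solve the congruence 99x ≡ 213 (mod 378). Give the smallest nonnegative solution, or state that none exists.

gcd(378, 99) = 9  (378 = 3×99 + 81, 99 = 1×81 + 18, 81 = 4×18 + 9, 18 = 2×9).
9 does not divide 213, so the congruence has no solution.

no solution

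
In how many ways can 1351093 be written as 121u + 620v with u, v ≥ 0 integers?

18

gcd(620, 121) = 1  (620 = 5×121 + 15, 121 = 8×15 + 1, 15 = 15×1).
Back-substituting, 121×(41) + 620×(-8) = 1.
Scale by 1351093: one solution is (55394813, -10808744). Reduce u mod 620: (293, 2122).
General: u = 293 + 620t, v = 2122 - 121t.
u ≥ 0 ⇒ t ≥ 0; v ≥ 0 ⇒ t ≤ 17. So t ∈ [0, 17]: 18 solutions.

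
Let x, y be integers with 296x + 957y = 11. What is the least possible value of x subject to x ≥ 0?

gcd(957, 296):
  957 = 3*296 + 69
  296 = 4*69 + 20
  69 = 3*20 + 9
  20 = 2*9 + 2
  9 = 4*2 + 1
  2 = 2*1
so gcd(957, 296) = 1.
1 divides 11, so solutions exist.
Back-substitute for Bézout coefficients:
  1 = 9 - 4*2
  ... = 296*(-430) + 957*(133)
Scale by 11/1 = 11: (x₀, y₀) = (-4730, 1463).
General solution: x = -4730 + 957t, y = 1463 - 296t for integer t.
x ≥ 0: smallest is -4730 mod 957 = 55 (at t = 5), with y = -17.

55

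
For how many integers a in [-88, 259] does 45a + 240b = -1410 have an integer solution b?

gcd(240, 45) = 15.
By Bézout, 45*(-5) + 240*(1) = 15.
Particular solution: (6, -7).
General solution: a = 6 + 16t, b = -7 - 3t for integer t.
-88 ≤ 6 + 16t ≤ 259 gives t ∈ [-5, 15], which is 21 values.

21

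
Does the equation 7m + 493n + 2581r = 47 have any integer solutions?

yes

gcd(493, 7):
  493 = 70×7 + 3
  7 = 2×3 + 1
  3 = 3×1
so gcd(493, 7) = 1.
gcd(1, 2581) = 1.
1 divides 47, so integer solutions exist.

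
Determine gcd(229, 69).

gcd(229, 69):
  229 = 3*69 + 22
  69 = 3*22 + 3
  22 = 7*3 + 1
  3 = 3*1
so gcd(229, 69) = 1.

1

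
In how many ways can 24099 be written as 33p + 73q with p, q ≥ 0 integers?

gcd(73, 33) = 1.
By Bézout, 33*(31) + 73*(-14) = 1.
One solution: (60, 303).
General: p = 60 + 73t, q = 303 - 33t.
p ≥ 0 ⇒ t ≥ 0; q ≥ 0 ⇒ t ≤ 9. So t ∈ [0, 9]: 10 solutions.

10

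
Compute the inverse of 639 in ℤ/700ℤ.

459

gcd(700, 639):
  700 = 1·639 + 61
  639 = 10·61 + 29
  61 = 2·29 + 3
  29 = 9·3 + 2
  3 = 1·2 + 1
  2 = 2·1
so gcd(700, 639) = 1.
Back-substitute for Bézout coefficients:
  1 = 3 - 1·2
  ... = 639·(-241) + 700·(220)
So 639·-241 ≡ 1 (mod 700), and -241 mod 700 = 459.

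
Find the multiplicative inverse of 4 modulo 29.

gcd(29, 4) = 1  (29 = 7·4 + 1, 4 = 4·1).
Back-substituting, 4·(-7) + 29·(1) = 1.
So 4·-7 ≡ 1 (mod 29), and -7 mod 29 = 22.

22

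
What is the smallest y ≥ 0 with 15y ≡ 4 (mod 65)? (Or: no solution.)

no solution

gcd(65, 15):
  65 = 4×15 + 5
  15 = 3×5
so gcd(65, 15) = 5.
5 does not divide 4, so the congruence has no solution.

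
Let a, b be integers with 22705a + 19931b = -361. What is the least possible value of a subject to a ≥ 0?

gcd(22705, 19931):
  22705 = 1×19931 + 2774
  19931 = 7×2774 + 513
  2774 = 5×513 + 209
  513 = 2×209 + 95
  209 = 2×95 + 19
  95 = 5×19
so gcd(22705, 19931) = 19.
19 divides -361, so solutions exist.
Back-substitute for Bézout coefficients:
  19 = 209 - 2×95
  ... = 22705×(194) + 19931×(-221)
Scale by -361/19 = -19: (a₀, b₀) = (-3686, 4199).
General solution: a = -3686 + 1049t, b = 4199 - 1195t for integer t.
a ≥ 0: smallest is -3686 mod 1049 = 510 (at t = 4), with b = -581.

510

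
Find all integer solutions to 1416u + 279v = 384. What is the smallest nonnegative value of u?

5

gcd(1416, 279) = 3  (1416 = 5×279 + 21, 279 = 13×21 + 6, 21 = 3×6 + 3, 6 = 2×3).
3 divides 384, so solutions exist.
Back-substituting, 1416×(40) + 279×(-203) = 3.
Scale by 384/3 = 128: (u₀, v₀) = (5120, -25984).
General solution: u = 5120 + 93t, v = -25984 - 472t for integer t.
u ≥ 0: smallest is 5120 mod 93 = 5 (at t = -55), with v = -24.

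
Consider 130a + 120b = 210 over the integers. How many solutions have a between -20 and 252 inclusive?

23

gcd(130, 120) = 10  (130 = 1*120 + 10, 120 = 12*10).
Back-substituting, 130*(1) + 120*(-1) = 10.
Scale by 21: particular solution (21, -21); reduce a mod 12: (9, -8).
General solution: a = 9 + 12t, b = -8 - 13t for integer t.
-20 ≤ 9 + 12t ≤ 252 gives t ∈ [-2, 20], which is 23 values.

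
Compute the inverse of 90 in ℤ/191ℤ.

104

gcd(191, 90) = 1.
By Bézout, 90*(-87) + 191*(41) = 1.
So 90*-87 ≡ 1 (mod 191), and -87 mod 191 = 104.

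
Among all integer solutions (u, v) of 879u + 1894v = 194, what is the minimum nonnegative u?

972

gcd(1894, 879):
  1894 = 2*879 + 136
  879 = 6*136 + 63
  136 = 2*63 + 10
  63 = 6*10 + 3
  10 = 3*3 + 1
  3 = 3*1
so gcd(1894, 879) = 1.
1 divides 194, so solutions exist.
Back-substitute for Bézout coefficients:
  1 = 10 - 3*3
  ... = 879*(-571) + 1894*(265)
Scale by 194/1 = 194: (u₀, v₀) = (-110774, 51410).
General solution: u = -110774 + 1894t, v = 51410 - 879t for integer t.
u ≥ 0: smallest is -110774 mod 1894 = 972 (at t = 59), with v = -451.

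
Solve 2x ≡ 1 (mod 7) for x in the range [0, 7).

gcd(7, 2) = 1  (7 = 3×2 + 1, 2 = 2×1).
Back-substituting, 2×(-3) + 7×(1) = 1.
So 2×-3 ≡ 1 (mod 7), and -3 mod 7 = 4.

4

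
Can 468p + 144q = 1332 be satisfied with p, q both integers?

gcd(468, 144):
  468 = 3*144 + 36
  144 = 4*36
so gcd(468, 144) = 36.
36 divides 1332, so integer solutions exist.

yes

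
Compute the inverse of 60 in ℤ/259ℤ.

gcd(259, 60):
  259 = 4*60 + 19
  60 = 3*19 + 3
  19 = 6*3 + 1
  3 = 3*1
so gcd(259, 60) = 1.
Back-substitute for Bézout coefficients:
  1 = 19 - 6*3
  ... = 60*(-82) + 259*(19)
So 60*-82 ≡ 1 (mod 259), and -82 mod 259 = 177.

177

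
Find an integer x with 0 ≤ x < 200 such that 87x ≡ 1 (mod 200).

gcd(200, 87):
  200 = 2·87 + 26
  87 = 3·26 + 9
  26 = 2·9 + 8
  9 = 1·8 + 1
  8 = 8·1
so gcd(200, 87) = 1.
Back-substitute for Bézout coefficients:
  1 = 9 - 1·8
  ... = 87·(23) + 200·(-10)
So 87·23 ≡ 1 (mod 200), and 23 mod 200 = 23.

23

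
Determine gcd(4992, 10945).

1

gcd(10945, 4992):
  10945 = 2×4992 + 961
  4992 = 5×961 + 187
  961 = 5×187 + 26
  187 = 7×26 + 5
  26 = 5×5 + 1
  5 = 5×1
so gcd(10945, 4992) = 1.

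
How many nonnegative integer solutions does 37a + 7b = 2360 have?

9

gcd(37, 7) = 1  (37 = 5×7 + 2, 7 = 3×2 + 1, 2 = 2×1).
Back-substituting, 37×(-3) + 7×(16) = 1.
Scale by 2360: one solution is (-7080, 37760). Reduce a mod 7: (4, 316).
General: a = 4 + 7t, b = 316 - 37t.
a ≥ 0 ⇒ t ≥ 0; b ≥ 0 ⇒ t ≤ 8. So t ∈ [0, 8]: 9 solutions.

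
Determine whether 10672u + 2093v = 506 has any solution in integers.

gcd(10672, 2093) = 23  (10672 = 5·2093 + 207, 2093 = 10·207 + 23, 207 = 9·23).
23 divides 506, so integer solutions exist.

yes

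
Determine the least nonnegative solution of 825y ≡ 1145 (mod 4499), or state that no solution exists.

no solution

gcd(4499, 825):
  4499 = 5×825 + 374
  825 = 2×374 + 77
  374 = 4×77 + 66
  77 = 1×66 + 11
  66 = 6×11
so gcd(4499, 825) = 11.
11 does not divide 1145, so the congruence has no solution.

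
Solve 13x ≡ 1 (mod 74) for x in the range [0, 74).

57

gcd(74, 13) = 1  (74 = 5·13 + 9, 13 = 1·9 + 4, 9 = 2·4 + 1, 4 = 4·1).
Back-substituting, 13·(-17) + 74·(3) = 1.
So 13·-17 ≡ 1 (mod 74), and -17 mod 74 = 57.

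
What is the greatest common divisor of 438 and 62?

gcd(438, 62):
  438 = 7·62 + 4
  62 = 15·4 + 2
  4 = 2·2
so gcd(438, 62) = 2.

2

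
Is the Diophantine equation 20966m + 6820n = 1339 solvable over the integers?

no

gcd(20966, 6820) = 22.
22 does not divide 1339 (remainder 19), so no integer solutions.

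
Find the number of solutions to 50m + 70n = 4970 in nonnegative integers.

gcd(70, 50):
  70 = 1×50 + 20
  50 = 2×20 + 10
  20 = 2×10
so gcd(70, 50) = 10.
Back-substitute for Bézout coefficients:
  10 = 50 - 2×20
  ... = 50×(3) + 70×(-2)
Scale by 497: one solution is (1491, -994). Reduce m mod 7: (0, 71).
General: m = 0 + 7t, n = 71 - 5t.
m ≥ 0 ⇒ t ≥ 0; n ≥ 0 ⇒ t ≤ 14. So t ∈ [0, 14]: 15 solutions.

15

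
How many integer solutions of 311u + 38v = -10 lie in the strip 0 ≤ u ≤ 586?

16

gcd(311, 38):
  311 = 8·38 + 7
  38 = 5·7 + 3
  7 = 2·3 + 1
  3 = 3·1
so gcd(311, 38) = 1.
Back-substitute for Bézout coefficients:
  1 = 7 - 2·3
  ... = 311·(11) + 38·(-90)
Scale by -10: particular solution (-110, 900); reduce u mod 38: (4, -33).
General solution: u = 4 + 38t, v = -33 - 311t for integer t.
0 ≤ 4 + 38t ≤ 586 gives t ∈ [0, 15], which is 16 values.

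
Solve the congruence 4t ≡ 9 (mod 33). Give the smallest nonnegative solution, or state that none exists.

27

gcd(33, 4) = 1  (33 = 8×4 + 1, 4 = 4×1).
1 divides 9, so solutions exist.
Back-substituting, 4×(-8) + 33×(1) = 1.
So 4×(-8) ≡ 1 (mod 33); multiply by 9: t ≡ -72 (mod 33).
Smallest nonnegative: t = -72 mod 33 = 27.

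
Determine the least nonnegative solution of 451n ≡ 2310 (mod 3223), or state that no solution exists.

gcd(3223, 451) = 11  (3223 = 7×451 + 66, 451 = 6×66 + 55, 66 = 1×55 + 11, 55 = 5×11).
11 divides 2310, so solutions exist.
Back-substituting, 451×(-50) + 3223×(7) = 11.
So 451×(-50) ≡ 11 (mod 3223); multiply by 210: n ≡ -10500 (mod 293).
Smallest nonnegative: n = -10500 mod 293 = 48.

48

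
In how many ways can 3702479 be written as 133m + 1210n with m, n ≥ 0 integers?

23

gcd(1210, 133) = 1  (1210 = 9×133 + 13, 133 = 10×13 + 3, 13 = 4×3 + 1, 3 = 3×1).
Back-substituting, 133×(-373) + 1210×(41) = 1.
Scale by 3702479: one solution is (-1381024667, 151801639). Reduce m mod 1210: (363, 3020).
General: m = 363 + 1210t, n = 3020 - 133t.
m ≥ 0 ⇒ t ≥ 0; n ≥ 0 ⇒ t ≤ 22. So t ∈ [0, 22]: 23 solutions.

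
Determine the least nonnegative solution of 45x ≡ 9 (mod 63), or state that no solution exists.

3

gcd(63, 45) = 9.
9 divides 9, so solutions exist.
By Bézout, 45·(3) + 63·(-2) = 9.
So 45·(3) ≡ 9 (mod 63); multiply by 1: x ≡ 3 (mod 7).
Smallest nonnegative: x = 3 mod 7 = 3.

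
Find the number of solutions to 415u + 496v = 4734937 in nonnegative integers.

gcd(496, 415) = 1.
By Bézout, 415·(-49) + 496·(41) = 1.
One solution: (23, 9527).
General: u = 23 + 496t, v = 9527 - 415t.
u ≥ 0 ⇒ t ≥ 0; v ≥ 0 ⇒ t ≤ 22. So t ∈ [0, 22]: 23 solutions.

23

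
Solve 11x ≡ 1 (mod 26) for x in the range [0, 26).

19

gcd(26, 11):
  26 = 2×11 + 4
  11 = 2×4 + 3
  4 = 1×3 + 1
  3 = 3×1
so gcd(26, 11) = 1.
Back-substitute for Bézout coefficients:
  1 = 4 - 1×3
  ... = 11×(-7) + 26×(3)
So 11×-7 ≡ 1 (mod 26), and -7 mod 26 = 19.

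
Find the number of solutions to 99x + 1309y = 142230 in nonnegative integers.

gcd(1309, 99) = 11  (1309 = 13·99 + 22, 99 = 4·22 + 11, 22 = 2·11).
Back-substituting, 99·(53) + 1309·(-4) = 11.
Scale by 12930: one solution is (685290, -51720). Reduce x mod 119: (88, 102).
General: x = 88 + 119t, y = 102 - 9t.
x ≥ 0 ⇒ t ≥ 0; y ≥ 0 ⇒ t ≤ 11. So t ∈ [0, 11]: 12 solutions.

12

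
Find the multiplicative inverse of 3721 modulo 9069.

gcd(9069, 3721):
  9069 = 2*3721 + 1627
  3721 = 2*1627 + 467
  1627 = 3*467 + 226
  467 = 2*226 + 15
  226 = 15*15 + 1
  15 = 15*1
so gcd(9069, 3721) = 1.
Back-substitute for Bézout coefficients:
  1 = 226 - 15*15
  ... = 3721*(-602) + 9069*(247)
So 3721*-602 ≡ 1 (mod 9069), and -602 mod 9069 = 8467.

8467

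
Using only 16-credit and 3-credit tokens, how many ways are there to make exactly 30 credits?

1

Need nonnegative integers with 16j + 3k = 30.
gcd(16, 3) = 1, and 16·(1) + 3·(-5) = 1.
So (j₀, k₀) = (30, -150); general j = 30 + 3t, k = -150 - 16t.
j ≥ 0 ⇒ t ≥ -10; k ≥ 0 ⇒ t ≤ -10. That's 1 value of t.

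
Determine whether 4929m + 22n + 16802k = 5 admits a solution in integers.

gcd(4929, 22) = 1.
gcd(1, 16802) = 1.
1 divides 5, so integer solutions exist.

yes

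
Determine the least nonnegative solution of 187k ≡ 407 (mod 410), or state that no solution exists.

171

gcd(410, 187):
  410 = 2×187 + 36
  187 = 5×36 + 7
  36 = 5×7 + 1
  7 = 7×1
so gcd(410, 187) = 1.
1 divides 407, so solutions exist.
Back-substitute for Bézout coefficients:
  1 = 36 - 5×7
  ... = 187×(-57) + 410×(26)
So 187×(-57) ≡ 1 (mod 410); multiply by 407: k ≡ -23199 (mod 410).
Smallest nonnegative: k = -23199 mod 410 = 171.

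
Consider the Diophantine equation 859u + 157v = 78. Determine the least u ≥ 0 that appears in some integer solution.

gcd(859, 157):
  859 = 5*157 + 74
  157 = 2*74 + 9
  74 = 8*9 + 2
  9 = 4*2 + 1
  2 = 2*1
so gcd(859, 157) = 1.
1 divides 78, so solutions exist.
Back-substitute for Bézout coefficients:
  1 = 9 - 4*2
  ... = 859*(-70) + 157*(383)
Scale by 78/1 = 78: (u₀, v₀) = (-5460, 29874).
General solution: u = -5460 + 157t, v = 29874 - 859t for integer t.
u ≥ 0: smallest is -5460 mod 157 = 35 (at t = 35), with v = -191.

35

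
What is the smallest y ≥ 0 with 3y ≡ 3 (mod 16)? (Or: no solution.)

gcd(16, 3) = 1  (16 = 5·3 + 1, 3 = 3·1).
1 divides 3, so solutions exist.
Back-substituting, 3·(-5) + 16·(1) = 1.
So 3·(-5) ≡ 1 (mod 16); multiply by 3: y ≡ -15 (mod 16).
Smallest nonnegative: y = -15 mod 16 = 1.

1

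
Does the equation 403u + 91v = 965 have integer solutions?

gcd(403, 91):
  403 = 4*91 + 39
  91 = 2*39 + 13
  39 = 3*13
so gcd(403, 91) = 13.
13 does not divide 965 (remainder 3), so no integer solutions.

no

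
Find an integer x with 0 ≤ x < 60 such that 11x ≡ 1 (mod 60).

gcd(60, 11):
  60 = 5*11 + 5
  11 = 2*5 + 1
  5 = 5*1
so gcd(60, 11) = 1.
Back-substitute for Bézout coefficients:
  1 = 11 - 2*5
  ... = 11*(11) + 60*(-2)
So 11*11 ≡ 1 (mod 60), and 11 mod 60 = 11.

11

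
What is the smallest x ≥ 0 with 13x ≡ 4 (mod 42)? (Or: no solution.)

10

gcd(42, 13) = 1  (42 = 3·13 + 3, 13 = 4·3 + 1, 3 = 3·1).
1 divides 4, so solutions exist.
Back-substituting, 13·(13) + 42·(-4) = 1.
So 13·(13) ≡ 1 (mod 42); multiply by 4: x ≡ 52 (mod 42).
Smallest nonnegative: x = 52 mod 42 = 10.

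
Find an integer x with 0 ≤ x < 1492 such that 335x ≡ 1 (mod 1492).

gcd(1492, 335) = 1  (1492 = 4×335 + 152, 335 = 2×152 + 31, 152 = 4×31 + 28, 31 = 1×28 + 3, 28 = 9×3 + 1, 3 = 3×1).
Back-substituting, 335×(-481) + 1492×(108) = 1.
So 335×-481 ≡ 1 (mod 1492), and -481 mod 1492 = 1011.

1011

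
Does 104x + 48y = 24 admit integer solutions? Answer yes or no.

yes

gcd(104, 48):
  104 = 2×48 + 8
  48 = 6×8
so gcd(104, 48) = 8.
8 divides 24, so integer solutions exist.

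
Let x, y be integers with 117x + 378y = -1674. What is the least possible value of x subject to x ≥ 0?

18

gcd(378, 117):
  378 = 3*117 + 27
  117 = 4*27 + 9
  27 = 3*9
so gcd(378, 117) = 9.
9 divides -1674, so solutions exist.
Back-substitute for Bézout coefficients:
  9 = 117 - 4*27
  ... = 117*(13) + 378*(-4)
Scale by -1674/9 = -186: (x₀, y₀) = (-2418, 744).
General solution: x = -2418 + 42t, y = 744 - 13t for integer t.
x ≥ 0: smallest is -2418 mod 42 = 18 (at t = 58), with y = -10.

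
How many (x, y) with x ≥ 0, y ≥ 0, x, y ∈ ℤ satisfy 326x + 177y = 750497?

gcd(326, 177) = 1.
By Bézout, 326·(-19) + 177·(35) = 1.
One solution: (31, 4183).
General: x = 31 + 177t, y = 4183 - 326t.
x ≥ 0 ⇒ t ≥ 0; y ≥ 0 ⇒ t ≤ 12. So t ∈ [0, 12]: 13 solutions.

13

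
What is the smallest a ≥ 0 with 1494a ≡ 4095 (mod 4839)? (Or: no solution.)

gcd(4839, 1494) = 3.
3 divides 4095, so solutions exist.
By Bézout, 1494·(-366) + 4839·(113) = 3.
So 1494·(-366) ≡ 3 (mod 4839); multiply by 1365: a ≡ -499590 (mod 1613).
Smallest nonnegative: a = -499590 mod 1613 = 440.

440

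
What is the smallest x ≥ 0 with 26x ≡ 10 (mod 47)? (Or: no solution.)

4

gcd(47, 26):
  47 = 1×26 + 21
  26 = 1×21 + 5
  21 = 4×5 + 1
  5 = 5×1
so gcd(47, 26) = 1.
1 divides 10, so solutions exist.
Back-substitute for Bézout coefficients:
  1 = 21 - 4×5
  ... = 26×(-9) + 47×(5)
So 26×(-9) ≡ 1 (mod 47); multiply by 10: x ≡ -90 (mod 47).
Smallest nonnegative: x = -90 mod 47 = 4.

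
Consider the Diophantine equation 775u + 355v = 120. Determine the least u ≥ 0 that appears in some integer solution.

51

gcd(775, 355) = 5.
5 divides 120, so solutions exist.
By Bézout, 775·(11) + 355·(-24) = 5.
Scale by 120/5 = 24: (u₀, v₀) = (264, -576).
General solution: u = 264 + 71t, v = -576 - 155t for integer t.
u ≥ 0: smallest is 264 mod 71 = 51 (at t = -3), with v = -111.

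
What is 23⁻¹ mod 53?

gcd(53, 23) = 1.
By Bézout, 23×(-23) + 53×(10) = 1.
So 23×-23 ≡ 1 (mod 53), and -23 mod 53 = 30.

30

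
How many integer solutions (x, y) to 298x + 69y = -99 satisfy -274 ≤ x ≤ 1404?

24

gcd(298, 69) = 1.
By Bézout, 298·(22) + 69·(-95) = 1.
Particular solution: (30, -131).
General solution: x = 30 + 69t, y = -131 - 298t for integer t.
-274 ≤ 30 + 69t ≤ 1404 gives t ∈ [-4, 19], which is 24 values.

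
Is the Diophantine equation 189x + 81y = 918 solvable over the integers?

yes

gcd(189, 81):
  189 = 2×81 + 27
  81 = 3×27
so gcd(189, 81) = 27.
27 divides 918, so integer solutions exist.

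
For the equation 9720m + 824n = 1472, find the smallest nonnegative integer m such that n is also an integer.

55

gcd(9720, 824):
  9720 = 11*824 + 656
  824 = 1*656 + 168
  656 = 3*168 + 152
  168 = 1*152 + 16
  152 = 9*16 + 8
  16 = 2*8
so gcd(9720, 824) = 8.
8 divides 1472, so solutions exist.
Back-substitute for Bézout coefficients:
  8 = 152 - 9*16
  ... = 9720*(49) + 824*(-578)
Scale by 1472/8 = 184: (m₀, n₀) = (9016, -106352).
General solution: m = 9016 + 103t, n = -106352 - 1215t for integer t.
m ≥ 0: smallest is 9016 mod 103 = 55 (at t = -87), with n = -647.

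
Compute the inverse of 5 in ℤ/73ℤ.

44

gcd(73, 5):
  73 = 14*5 + 3
  5 = 1*3 + 2
  3 = 1*2 + 1
  2 = 2*1
so gcd(73, 5) = 1.
Back-substitute for Bézout coefficients:
  1 = 3 - 1*2
  ... = 5*(-29) + 73*(2)
So 5*-29 ≡ 1 (mod 73), and -29 mod 73 = 44.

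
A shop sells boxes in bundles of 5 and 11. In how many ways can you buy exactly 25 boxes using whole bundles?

Need nonnegative integers with 5j + 11k = 25.
gcd(5, 11) = 1, and 5·(-2) + 11·(1) = 1.
So (j₀, k₀) = (-50, 25); general j = -50 + 11t, k = 25 - 5t.
j ≥ 0 ⇒ t ≥ 5; k ≥ 0 ⇒ t ≤ 5. That's 1 value of t.

1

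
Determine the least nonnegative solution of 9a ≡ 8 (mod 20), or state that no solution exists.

12

gcd(20, 9):
  20 = 2×9 + 2
  9 = 4×2 + 1
  2 = 2×1
so gcd(20, 9) = 1.
1 divides 8, so solutions exist.
Back-substitute for Bézout coefficients:
  1 = 9 - 4×2
  ... = 9×(9) + 20×(-4)
So 9×(9) ≡ 1 (mod 20); multiply by 8: a ≡ 72 (mod 20).
Smallest nonnegative: a = 72 mod 20 = 12.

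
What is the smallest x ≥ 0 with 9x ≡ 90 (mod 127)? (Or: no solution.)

10

gcd(127, 9) = 1.
1 divides 90, so solutions exist.
By Bézout, 9×(-14) + 127×(1) = 1.
So 9×(-14) ≡ 1 (mod 127); multiply by 90: x ≡ -1260 (mod 127).
Smallest nonnegative: x = -1260 mod 127 = 10.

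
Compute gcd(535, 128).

1

gcd(535, 128):
  535 = 4·128 + 23
  128 = 5·23 + 13
  23 = 1·13 + 10
  13 = 1·10 + 3
  10 = 3·3 + 1
  3 = 3·1
so gcd(535, 128) = 1.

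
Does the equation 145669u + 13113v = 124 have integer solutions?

gcd(145669, 13113) = 31  (145669 = 11×13113 + 1426, 13113 = 9×1426 + 279, 1426 = 5×279 + 31, 279 = 9×31).
31 divides 124, so integer solutions exist.

yes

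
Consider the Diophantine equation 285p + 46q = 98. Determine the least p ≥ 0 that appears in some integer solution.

gcd(285, 46) = 1.
1 divides 98, so solutions exist.
By Bézout, 285·(-5) + 46·(31) = 1.
Scale by 98/1 = 98: (p₀, q₀) = (-490, 3038).
General solution: p = -490 + 46t, q = 3038 - 285t for integer t.
p ≥ 0: smallest is -490 mod 46 = 16 (at t = 11), with q = -97.

16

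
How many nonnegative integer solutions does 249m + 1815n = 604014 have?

gcd(1815, 249):
  1815 = 7*249 + 72
  249 = 3*72 + 33
  72 = 2*33 + 6
  33 = 5*6 + 3
  6 = 2*3
so gcd(1815, 249) = 3.
Back-substitute for Bézout coefficients:
  3 = 33 - 5*6
  ... = 249*(277) + 1815*(-38)
Scale by 201338: one solution is (55770626, -7650844). Reduce m mod 605: (516, 262).
General: m = 516 + 605t, n = 262 - 83t.
m ≥ 0 ⇒ t ≥ 0; n ≥ 0 ⇒ t ≤ 3. So t ∈ [0, 3]: 4 solutions.

4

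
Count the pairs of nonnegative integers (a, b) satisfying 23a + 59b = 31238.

gcd(59, 23) = 1  (59 = 2·23 + 13, 23 = 1·13 + 10, 13 = 1·10 + 3, 10 = 3·3 + 1, 3 = 3·1).
Back-substituting, 23·(18) + 59·(-7) = 1.
Scale by 31238: one solution is (562284, -218666). Reduce a mod 59: (14, 524).
General: a = 14 + 59t, b = 524 - 23t.
a ≥ 0 ⇒ t ≥ 0; b ≥ 0 ⇒ t ≤ 22. So t ∈ [0, 22]: 23 solutions.

23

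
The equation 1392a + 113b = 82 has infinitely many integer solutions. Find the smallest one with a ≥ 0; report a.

109

gcd(1392, 113) = 1  (1392 = 12*113 + 36, 113 = 3*36 + 5, 36 = 7*5 + 1, 5 = 5*1).
1 divides 82, so solutions exist.
Back-substituting, 1392*(22) + 113*(-271) = 1.
Scale by 82/1 = 82: (a₀, b₀) = (1804, -22222).
General solution: a = 1804 + 113t, b = -22222 - 1392t for integer t.
a ≥ 0: smallest is 1804 mod 113 = 109 (at t = -15), with b = -1342.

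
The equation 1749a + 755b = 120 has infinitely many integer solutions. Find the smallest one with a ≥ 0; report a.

gcd(1749, 755) = 1.
1 divides 120, so solutions exist.
By Bézout, 1749×(139) + 755×(-322) = 1.
Scale by 120/1 = 120: (a₀, b₀) = (16680, -38640).
General solution: a = 16680 + 755t, b = -38640 - 1749t for integer t.
a ≥ 0: smallest is 16680 mod 755 = 70 (at t = -22), with b = -162.

70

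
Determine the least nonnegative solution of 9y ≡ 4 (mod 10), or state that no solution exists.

gcd(10, 9):
  10 = 1*9 + 1
  9 = 9*1
so gcd(10, 9) = 1.
1 divides 4, so solutions exist.
Back-substitute for Bézout coefficients:
  1 = 10 - 1*9
  ... = 9*(-1) + 10*(1)
So 9*(-1) ≡ 1 (mod 10); multiply by 4: y ≡ -4 (mod 10).
Smallest nonnegative: y = -4 mod 10 = 6.

6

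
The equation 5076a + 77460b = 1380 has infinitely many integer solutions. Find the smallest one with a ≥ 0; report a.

gcd(77460, 5076):
  77460 = 15×5076 + 1320
  5076 = 3×1320 + 1116
  1320 = 1×1116 + 204
  1116 = 5×204 + 96
  204 = 2×96 + 12
  96 = 8×12
so gcd(77460, 5076) = 12.
12 divides 1380, so solutions exist.
Back-substitute for Bézout coefficients:
  12 = 204 - 2×96
  ... = 5076×(-763) + 77460×(50)
Scale by 1380/12 = 115: (a₀, b₀) = (-87745, 5750).
General solution: a = -87745 + 6455t, b = 5750 - 423t for integer t.
a ≥ 0: smallest is -87745 mod 6455 = 2625 (at t = 14), with b = -172.

2625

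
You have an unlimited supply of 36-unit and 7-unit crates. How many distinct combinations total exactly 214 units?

Need nonnegative integers with 36j + 7k = 214.
gcd(36, 7) = 1, and 36·(1) + 7·(-5) = 1.
So (j₀, k₀) = (214, -1070); general j = 214 + 7t, k = -1070 - 36t.
j ≥ 0 ⇒ t ≥ -30; k ≥ 0 ⇒ t ≤ -30. That's 1 value of t.

1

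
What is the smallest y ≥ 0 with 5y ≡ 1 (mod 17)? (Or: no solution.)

7

gcd(17, 5) = 1.
1 divides 1, so solutions exist.
By Bézout, 5*(7) + 17*(-2) = 1.
So 5*(7) ≡ 1 (mod 17); multiply by 1: y ≡ 7 (mod 17).
Smallest nonnegative: y = 7 mod 17 = 7.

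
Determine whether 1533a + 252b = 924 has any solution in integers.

yes

gcd(1533, 252) = 21.
21 divides 924, so integer solutions exist.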